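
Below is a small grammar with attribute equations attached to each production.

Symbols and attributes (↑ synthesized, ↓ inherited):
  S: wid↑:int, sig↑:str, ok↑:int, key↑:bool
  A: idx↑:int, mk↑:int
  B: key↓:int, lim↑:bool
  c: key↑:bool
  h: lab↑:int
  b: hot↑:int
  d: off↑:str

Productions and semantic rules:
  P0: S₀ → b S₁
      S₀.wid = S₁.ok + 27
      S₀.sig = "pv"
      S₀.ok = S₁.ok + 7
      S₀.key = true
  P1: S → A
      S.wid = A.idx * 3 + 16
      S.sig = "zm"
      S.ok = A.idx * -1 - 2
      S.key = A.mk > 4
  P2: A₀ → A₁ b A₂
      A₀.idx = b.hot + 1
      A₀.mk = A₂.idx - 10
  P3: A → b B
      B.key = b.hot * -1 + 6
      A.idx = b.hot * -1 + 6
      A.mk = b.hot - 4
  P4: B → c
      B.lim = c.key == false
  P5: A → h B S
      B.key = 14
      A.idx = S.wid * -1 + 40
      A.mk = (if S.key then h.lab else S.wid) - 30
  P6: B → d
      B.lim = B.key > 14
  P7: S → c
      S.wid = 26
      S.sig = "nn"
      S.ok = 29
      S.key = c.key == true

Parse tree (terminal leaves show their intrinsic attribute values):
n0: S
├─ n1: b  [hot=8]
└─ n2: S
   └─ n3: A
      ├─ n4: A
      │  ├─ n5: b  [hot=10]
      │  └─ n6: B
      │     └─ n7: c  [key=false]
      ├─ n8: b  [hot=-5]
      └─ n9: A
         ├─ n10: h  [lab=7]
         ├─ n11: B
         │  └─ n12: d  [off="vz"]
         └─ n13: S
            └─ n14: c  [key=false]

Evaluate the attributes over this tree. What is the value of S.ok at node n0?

9

1. n1.hot = 8  [terminal]
2. n5.hot = 10  [terminal]
3. n6.key = -4  [b.hot * -1 + 6]
4. n7.key = false  [terminal]
5. n6.lim = true  [c.key == false]
6. n4.idx = -4  [b.hot * -1 + 6]
7. n4.mk = 6  [b.hot - 4]
8. n8.hot = -5  [terminal]
9. n10.lab = 7  [terminal]
10. n11.key = 14  [14]
11. n12.off = "vz"  [terminal]
12. n11.lim = false  [B.key > 14]
13. n14.key = false  [terminal]
14. n13.wid = 26  [26]
15. n13.sig = "nn"  ["nn"]
16. n13.ok = 29  [29]
17. n13.key = false  [c.key == true]
18. n9.idx = 14  [S.wid * -1 + 40]
19. n9.mk = -4  [(if S.key then h.lab else S.wid) - 30]
20. n3.idx = -4  [b.hot + 1]
21. n3.mk = 4  [A₂.idx - 10]
22. n2.wid = 4  [A.idx * 3 + 16]
23. n2.sig = "zm"  ["zm"]
24. n2.ok = 2  [A.idx * -1 - 2]
25. n2.key = false  [A.mk > 4]
26. n0.wid = 29  [S₁.ok + 27]
27. n0.sig = "pv"  ["pv"]
28. n0.ok = 9  [S₁.ok + 7]
29. n0.key = true  [true]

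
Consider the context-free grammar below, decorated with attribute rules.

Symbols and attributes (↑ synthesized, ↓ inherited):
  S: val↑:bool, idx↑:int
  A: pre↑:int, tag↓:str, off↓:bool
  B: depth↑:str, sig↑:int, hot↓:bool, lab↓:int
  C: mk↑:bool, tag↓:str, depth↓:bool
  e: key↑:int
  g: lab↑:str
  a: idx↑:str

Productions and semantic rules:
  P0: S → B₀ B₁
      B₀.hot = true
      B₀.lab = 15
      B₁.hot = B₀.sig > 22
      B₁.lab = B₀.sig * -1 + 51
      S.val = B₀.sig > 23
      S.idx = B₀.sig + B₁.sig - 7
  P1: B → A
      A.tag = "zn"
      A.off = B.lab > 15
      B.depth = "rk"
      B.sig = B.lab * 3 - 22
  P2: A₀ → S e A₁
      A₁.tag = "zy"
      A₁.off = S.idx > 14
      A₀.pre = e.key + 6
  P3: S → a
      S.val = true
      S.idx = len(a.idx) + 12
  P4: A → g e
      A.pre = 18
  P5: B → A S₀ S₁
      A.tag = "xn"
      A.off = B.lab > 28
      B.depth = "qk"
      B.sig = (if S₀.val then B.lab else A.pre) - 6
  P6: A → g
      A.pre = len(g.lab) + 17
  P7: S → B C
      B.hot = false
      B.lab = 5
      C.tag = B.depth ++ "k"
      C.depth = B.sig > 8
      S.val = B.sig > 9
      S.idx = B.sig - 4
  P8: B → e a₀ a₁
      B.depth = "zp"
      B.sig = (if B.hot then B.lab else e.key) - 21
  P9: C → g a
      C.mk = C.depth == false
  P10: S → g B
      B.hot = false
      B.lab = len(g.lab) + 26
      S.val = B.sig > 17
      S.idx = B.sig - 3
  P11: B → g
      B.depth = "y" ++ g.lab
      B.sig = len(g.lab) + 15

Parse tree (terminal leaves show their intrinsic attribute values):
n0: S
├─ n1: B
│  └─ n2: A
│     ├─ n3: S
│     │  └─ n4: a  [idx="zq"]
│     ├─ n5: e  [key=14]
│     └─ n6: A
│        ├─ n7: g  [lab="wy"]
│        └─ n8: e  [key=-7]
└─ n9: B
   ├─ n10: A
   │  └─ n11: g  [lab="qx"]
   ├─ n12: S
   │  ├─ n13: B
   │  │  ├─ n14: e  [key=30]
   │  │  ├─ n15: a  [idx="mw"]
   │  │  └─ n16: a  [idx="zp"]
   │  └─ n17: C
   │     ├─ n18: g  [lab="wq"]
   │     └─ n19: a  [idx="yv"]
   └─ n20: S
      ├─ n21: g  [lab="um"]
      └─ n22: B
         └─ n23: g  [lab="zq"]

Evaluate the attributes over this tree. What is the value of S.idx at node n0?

29

1. n1.hot = true  [true]
2. n1.lab = 15  [15]
3. n2.tag = "zn"  ["zn"]
4. n2.off = false  [B.lab > 15]
5. n4.idx = "zq"  [terminal]
6. n3.val = true  [true]
7. n3.idx = 14  [len(a.idx) + 12]
8. n5.key = 14  [terminal]
9. n6.tag = "zy"  ["zy"]
10. n6.off = false  [S.idx > 14]
11. n7.lab = "wy"  [terminal]
12. n8.key = -7  [terminal]
13. n6.pre = 18  [18]
14. n2.pre = 20  [e.key + 6]
15. n1.depth = "rk"  ["rk"]
16. n1.sig = 23  [B.lab * 3 - 22]
17. n9.hot = true  [B₀.sig > 22]
18. n9.lab = 28  [B₀.sig * -1 + 51]
19. n10.tag = "xn"  ["xn"]
20. n10.off = false  [B.lab > 28]
21. n11.lab = "qx"  [terminal]
22. n10.pre = 19  [len(g.lab) + 17]
23. n13.hot = false  [false]
24. n13.lab = 5  [5]
25. n14.key = 30  [terminal]
26. n15.idx = "mw"  [terminal]
27. n16.idx = "zp"  [terminal]
28. n13.depth = "zp"  ["zp"]
29. n13.sig = 9  [(if B.hot then B.lab else e.key) - 21]
30. n17.tag = "zpk"  [B.depth ++ "k"]
31. n17.depth = true  [B.sig > 8]
32. n18.lab = "wq"  [terminal]
33. n19.idx = "yv"  [terminal]
34. n17.mk = false  [C.depth == false]
35. n12.val = false  [B.sig > 9]
36. n12.idx = 5  [B.sig - 4]
37. n21.lab = "um"  [terminal]
38. n22.hot = false  [false]
39. n22.lab = 28  [len(g.lab) + 26]
40. n23.lab = "zq"  [terminal]
41. n22.depth = "yzq"  ["y" ++ g.lab]
42. n22.sig = 17  [len(g.lab) + 15]
43. n20.val = false  [B.sig > 17]
44. n20.idx = 14  [B.sig - 3]
45. n9.depth = "qk"  ["qk"]
46. n9.sig = 13  [(if S₀.val then B.lab else A.pre) - 6]
47. n0.val = false  [B₀.sig > 23]
48. n0.idx = 29  [B₀.sig + B₁.sig - 7]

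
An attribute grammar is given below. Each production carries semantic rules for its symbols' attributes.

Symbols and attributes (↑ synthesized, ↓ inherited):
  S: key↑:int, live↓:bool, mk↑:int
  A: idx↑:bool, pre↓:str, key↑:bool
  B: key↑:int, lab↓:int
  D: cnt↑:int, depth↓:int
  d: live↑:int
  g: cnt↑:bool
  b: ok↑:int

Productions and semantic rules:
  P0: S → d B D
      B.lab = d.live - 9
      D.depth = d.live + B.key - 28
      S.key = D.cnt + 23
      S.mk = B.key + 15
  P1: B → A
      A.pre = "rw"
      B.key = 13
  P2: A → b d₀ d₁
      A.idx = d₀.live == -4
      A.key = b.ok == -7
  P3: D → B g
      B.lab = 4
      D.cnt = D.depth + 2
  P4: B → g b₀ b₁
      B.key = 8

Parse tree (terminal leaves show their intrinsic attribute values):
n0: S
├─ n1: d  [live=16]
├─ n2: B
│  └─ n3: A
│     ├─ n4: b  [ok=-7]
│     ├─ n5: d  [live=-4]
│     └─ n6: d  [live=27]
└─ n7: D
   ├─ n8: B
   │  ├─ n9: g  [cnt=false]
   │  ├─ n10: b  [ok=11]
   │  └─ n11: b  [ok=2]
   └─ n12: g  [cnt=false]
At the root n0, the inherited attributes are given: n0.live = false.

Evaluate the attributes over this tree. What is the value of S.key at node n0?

26

1. n0.live = false  [given at root]
2. n1.live = 16  [terminal]
3. n2.lab = 7  [d.live - 9]
4. n3.pre = "rw"  ["rw"]
5. n4.ok = -7  [terminal]
6. n5.live = -4  [terminal]
7. n6.live = 27  [terminal]
8. n3.idx = true  [d₀.live == -4]
9. n3.key = true  [b.ok == -7]
10. n2.key = 13  [13]
11. n7.depth = 1  [d.live + B.key - 28]
12. n8.lab = 4  [4]
13. n9.cnt = false  [terminal]
14. n10.ok = 11  [terminal]
15. n11.ok = 2  [terminal]
16. n8.key = 8  [8]
17. n12.cnt = false  [terminal]
18. n7.cnt = 3  [D.depth + 2]
19. n0.key = 26  [D.cnt + 23]
20. n0.mk = 28  [B.key + 15]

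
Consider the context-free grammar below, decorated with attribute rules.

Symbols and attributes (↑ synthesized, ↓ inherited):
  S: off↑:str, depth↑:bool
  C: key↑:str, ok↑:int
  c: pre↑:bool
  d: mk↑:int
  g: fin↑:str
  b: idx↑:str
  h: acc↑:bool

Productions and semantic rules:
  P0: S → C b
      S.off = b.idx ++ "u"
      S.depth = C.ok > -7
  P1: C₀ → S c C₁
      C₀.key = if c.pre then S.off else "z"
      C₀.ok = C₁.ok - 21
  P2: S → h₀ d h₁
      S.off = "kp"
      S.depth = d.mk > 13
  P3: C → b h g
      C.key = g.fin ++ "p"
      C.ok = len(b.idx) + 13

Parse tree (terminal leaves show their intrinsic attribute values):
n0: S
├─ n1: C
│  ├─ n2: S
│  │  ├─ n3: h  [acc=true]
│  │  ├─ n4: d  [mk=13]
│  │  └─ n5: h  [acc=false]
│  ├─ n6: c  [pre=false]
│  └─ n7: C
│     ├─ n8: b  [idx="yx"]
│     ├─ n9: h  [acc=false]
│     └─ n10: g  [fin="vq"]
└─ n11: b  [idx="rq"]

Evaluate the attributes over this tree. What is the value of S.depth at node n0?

1. n3.acc = true  [terminal]
2. n4.mk = 13  [terminal]
3. n5.acc = false  [terminal]
4. n2.off = "kp"  ["kp"]
5. n2.depth = false  [d.mk > 13]
6. n6.pre = false  [terminal]
7. n8.idx = "yx"  [terminal]
8. n9.acc = false  [terminal]
9. n10.fin = "vq"  [terminal]
10. n7.key = "vqp"  [g.fin ++ "p"]
11. n7.ok = 15  [len(b.idx) + 13]
12. n1.key = "z"  [if c.pre then S.off else "z"]
13. n1.ok = -6  [C₁.ok - 21]
14. n11.idx = "rq"  [terminal]
15. n0.off = "rqu"  [b.idx ++ "u"]
16. n0.depth = true  [C.ok > -7]

true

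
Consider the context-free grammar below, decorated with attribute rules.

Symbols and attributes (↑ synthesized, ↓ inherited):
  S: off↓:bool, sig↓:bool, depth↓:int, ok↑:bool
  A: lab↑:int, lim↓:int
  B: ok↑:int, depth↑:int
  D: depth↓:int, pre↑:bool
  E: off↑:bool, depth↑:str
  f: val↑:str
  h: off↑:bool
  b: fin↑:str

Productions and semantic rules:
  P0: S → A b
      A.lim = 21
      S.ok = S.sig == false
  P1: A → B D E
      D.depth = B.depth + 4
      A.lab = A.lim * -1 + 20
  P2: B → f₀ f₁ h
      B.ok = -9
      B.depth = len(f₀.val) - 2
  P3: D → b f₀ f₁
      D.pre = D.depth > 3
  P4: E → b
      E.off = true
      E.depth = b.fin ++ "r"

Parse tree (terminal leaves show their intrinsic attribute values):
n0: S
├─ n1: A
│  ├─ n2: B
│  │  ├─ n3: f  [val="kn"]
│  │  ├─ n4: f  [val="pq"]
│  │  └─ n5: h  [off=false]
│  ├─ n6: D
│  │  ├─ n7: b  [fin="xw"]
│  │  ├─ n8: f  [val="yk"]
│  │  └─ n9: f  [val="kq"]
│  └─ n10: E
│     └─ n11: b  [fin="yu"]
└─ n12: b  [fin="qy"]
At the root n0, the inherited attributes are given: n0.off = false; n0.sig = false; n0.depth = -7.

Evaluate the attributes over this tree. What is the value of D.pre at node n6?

true

1. n0.off = false  [given at root]
2. n0.sig = false  [given at root]
3. n0.depth = -7  [given at root]
4. n1.lim = 21  [21]
5. n3.val = "kn"  [terminal]
6. n4.val = "pq"  [terminal]
7. n5.off = false  [terminal]
8. n2.ok = -9  [-9]
9. n2.depth = 0  [len(f₀.val) - 2]
10. n6.depth = 4  [B.depth + 4]
11. n7.fin = "xw"  [terminal]
12. n8.val = "yk"  [terminal]
13. n9.val = "kq"  [terminal]
14. n6.pre = true  [D.depth > 3]
15. n11.fin = "yu"  [terminal]
16. n10.off = true  [true]
17. n10.depth = "yur"  [b.fin ++ "r"]
18. n1.lab = -1  [A.lim * -1 + 20]
19. n12.fin = "qy"  [terminal]
20. n0.ok = true  [S.sig == false]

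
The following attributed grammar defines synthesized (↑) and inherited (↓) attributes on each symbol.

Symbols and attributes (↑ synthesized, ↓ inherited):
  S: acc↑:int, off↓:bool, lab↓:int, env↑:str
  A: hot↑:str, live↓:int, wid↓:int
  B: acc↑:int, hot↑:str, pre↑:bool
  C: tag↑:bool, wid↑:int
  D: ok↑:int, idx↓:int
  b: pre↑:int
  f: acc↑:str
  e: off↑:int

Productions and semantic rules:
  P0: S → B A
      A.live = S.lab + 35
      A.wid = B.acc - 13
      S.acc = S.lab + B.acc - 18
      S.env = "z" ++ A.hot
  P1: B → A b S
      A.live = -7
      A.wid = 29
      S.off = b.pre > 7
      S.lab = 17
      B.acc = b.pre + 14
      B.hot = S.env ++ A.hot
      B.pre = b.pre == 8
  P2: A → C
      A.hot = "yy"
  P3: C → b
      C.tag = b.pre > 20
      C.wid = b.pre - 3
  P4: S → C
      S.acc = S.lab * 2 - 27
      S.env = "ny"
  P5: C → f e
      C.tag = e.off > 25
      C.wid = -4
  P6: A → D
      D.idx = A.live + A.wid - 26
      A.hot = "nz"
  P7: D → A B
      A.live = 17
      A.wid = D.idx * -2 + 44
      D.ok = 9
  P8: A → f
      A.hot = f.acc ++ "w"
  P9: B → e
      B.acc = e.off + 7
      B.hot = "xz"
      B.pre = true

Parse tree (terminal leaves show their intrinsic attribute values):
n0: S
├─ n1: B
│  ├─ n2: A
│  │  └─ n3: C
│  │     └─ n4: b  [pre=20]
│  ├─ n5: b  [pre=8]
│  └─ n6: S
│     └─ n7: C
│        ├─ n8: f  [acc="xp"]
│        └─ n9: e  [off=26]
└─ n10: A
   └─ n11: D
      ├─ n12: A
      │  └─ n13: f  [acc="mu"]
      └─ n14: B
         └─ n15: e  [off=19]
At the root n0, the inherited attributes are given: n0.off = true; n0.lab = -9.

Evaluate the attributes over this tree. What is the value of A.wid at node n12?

26

1. n0.off = true  [given at root]
2. n0.lab = -9  [given at root]
3. n2.live = -7  [-7]
4. n2.wid = 29  [29]
5. n4.pre = 20  [terminal]
6. n3.tag = false  [b.pre > 20]
7. n3.wid = 17  [b.pre - 3]
8. n2.hot = "yy"  ["yy"]
9. n5.pre = 8  [terminal]
10. n6.off = true  [b.pre > 7]
11. n6.lab = 17  [17]
12. n8.acc = "xp"  [terminal]
13. n9.off = 26  [terminal]
14. n7.tag = true  [e.off > 25]
15. n7.wid = -4  [-4]
16. n6.acc = 7  [S.lab * 2 - 27]
17. n6.env = "ny"  ["ny"]
18. n1.acc = 22  [b.pre + 14]
19. n1.hot = "nyyy"  [S.env ++ A.hot]
20. n1.pre = true  [b.pre == 8]
21. n10.live = 26  [S.lab + 35]
22. n10.wid = 9  [B.acc - 13]
23. n11.idx = 9  [A.live + A.wid - 26]
24. n12.live = 17  [17]
25. n12.wid = 26  [D.idx * -2 + 44]
26. n13.acc = "mu"  [terminal]
27. n12.hot = "muw"  [f.acc ++ "w"]
28. n15.off = 19  [terminal]
29. n14.acc = 26  [e.off + 7]
30. n14.hot = "xz"  ["xz"]
31. n14.pre = true  [true]
32. n11.ok = 9  [9]
33. n10.hot = "nz"  ["nz"]
34. n0.acc = -5  [S.lab + B.acc - 18]
35. n0.env = "znz"  ["z" ++ A.hot]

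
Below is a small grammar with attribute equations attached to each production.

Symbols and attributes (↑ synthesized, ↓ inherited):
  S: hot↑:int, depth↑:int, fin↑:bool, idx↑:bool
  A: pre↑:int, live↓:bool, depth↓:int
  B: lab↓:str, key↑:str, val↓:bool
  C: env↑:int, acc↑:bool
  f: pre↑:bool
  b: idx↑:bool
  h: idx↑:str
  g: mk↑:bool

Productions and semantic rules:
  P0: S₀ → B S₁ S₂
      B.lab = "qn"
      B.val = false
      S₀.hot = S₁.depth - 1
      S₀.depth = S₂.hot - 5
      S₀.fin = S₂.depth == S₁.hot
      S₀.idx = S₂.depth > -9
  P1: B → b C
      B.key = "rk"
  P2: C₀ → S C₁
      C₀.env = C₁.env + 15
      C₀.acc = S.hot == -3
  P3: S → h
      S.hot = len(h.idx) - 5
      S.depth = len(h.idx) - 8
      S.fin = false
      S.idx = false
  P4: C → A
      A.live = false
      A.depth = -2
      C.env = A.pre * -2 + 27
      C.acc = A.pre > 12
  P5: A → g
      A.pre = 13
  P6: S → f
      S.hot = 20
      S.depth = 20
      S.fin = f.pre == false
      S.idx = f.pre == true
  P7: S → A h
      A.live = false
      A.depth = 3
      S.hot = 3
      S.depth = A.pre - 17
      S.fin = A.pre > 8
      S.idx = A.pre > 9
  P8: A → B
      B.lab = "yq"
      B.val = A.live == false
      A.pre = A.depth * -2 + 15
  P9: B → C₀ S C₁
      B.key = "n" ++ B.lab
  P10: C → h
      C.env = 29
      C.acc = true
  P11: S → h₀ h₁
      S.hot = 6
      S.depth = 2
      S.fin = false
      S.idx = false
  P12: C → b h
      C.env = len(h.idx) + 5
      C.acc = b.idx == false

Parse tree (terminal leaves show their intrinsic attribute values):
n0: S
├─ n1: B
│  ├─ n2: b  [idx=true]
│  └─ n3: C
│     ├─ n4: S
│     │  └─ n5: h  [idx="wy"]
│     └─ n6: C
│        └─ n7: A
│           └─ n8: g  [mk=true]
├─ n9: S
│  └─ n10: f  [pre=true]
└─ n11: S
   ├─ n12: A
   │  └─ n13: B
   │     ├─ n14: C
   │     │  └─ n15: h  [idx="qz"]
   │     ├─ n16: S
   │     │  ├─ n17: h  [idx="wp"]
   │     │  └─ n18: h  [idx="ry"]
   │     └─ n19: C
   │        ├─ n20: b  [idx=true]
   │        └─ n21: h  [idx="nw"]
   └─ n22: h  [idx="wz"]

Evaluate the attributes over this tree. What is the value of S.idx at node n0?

true

1. n1.lab = "qn"  ["qn"]
2. n1.val = false  [false]
3. n2.idx = true  [terminal]
4. n5.idx = "wy"  [terminal]
5. n4.hot = -3  [len(h.idx) - 5]
6. n4.depth = -6  [len(h.idx) - 8]
7. n4.fin = false  [false]
8. n4.idx = false  [false]
9. n7.live = false  [false]
10. n7.depth = -2  [-2]
11. n8.mk = true  [terminal]
12. n7.pre = 13  [13]
13. n6.env = 1  [A.pre * -2 + 27]
14. n6.acc = true  [A.pre > 12]
15. n3.env = 16  [C₁.env + 15]
16. n3.acc = true  [S.hot == -3]
17. n1.key = "rk"  ["rk"]
18. n10.pre = true  [terminal]
19. n9.hot = 20  [20]
20. n9.depth = 20  [20]
21. n9.fin = false  [f.pre == false]
22. n9.idx = true  [f.pre == true]
23. n12.live = false  [false]
24. n12.depth = 3  [3]
25. n13.lab = "yq"  ["yq"]
26. n13.val = true  [A.live == false]
27. n15.idx = "qz"  [terminal]
28. n14.env = 29  [29]
29. n14.acc = true  [true]
30. n17.idx = "wp"  [terminal]
31. n18.idx = "ry"  [terminal]
32. n16.hot = 6  [6]
33. n16.depth = 2  [2]
34. n16.fin = false  [false]
35. n16.idx = false  [false]
36. n20.idx = true  [terminal]
37. n21.idx = "nw"  [terminal]
38. n19.env = 7  [len(h.idx) + 5]
39. n19.acc = false  [b.idx == false]
40. n13.key = "nyq"  ["n" ++ B.lab]
41. n12.pre = 9  [A.depth * -2 + 15]
42. n22.idx = "wz"  [terminal]
43. n11.hot = 3  [3]
44. n11.depth = -8  [A.pre - 17]
45. n11.fin = true  [A.pre > 8]
46. n11.idx = false  [A.pre > 9]
47. n0.hot = 19  [S₁.depth - 1]
48. n0.depth = -2  [S₂.hot - 5]
49. n0.fin = false  [S₂.depth == S₁.hot]
50. n0.idx = true  [S₂.depth > -9]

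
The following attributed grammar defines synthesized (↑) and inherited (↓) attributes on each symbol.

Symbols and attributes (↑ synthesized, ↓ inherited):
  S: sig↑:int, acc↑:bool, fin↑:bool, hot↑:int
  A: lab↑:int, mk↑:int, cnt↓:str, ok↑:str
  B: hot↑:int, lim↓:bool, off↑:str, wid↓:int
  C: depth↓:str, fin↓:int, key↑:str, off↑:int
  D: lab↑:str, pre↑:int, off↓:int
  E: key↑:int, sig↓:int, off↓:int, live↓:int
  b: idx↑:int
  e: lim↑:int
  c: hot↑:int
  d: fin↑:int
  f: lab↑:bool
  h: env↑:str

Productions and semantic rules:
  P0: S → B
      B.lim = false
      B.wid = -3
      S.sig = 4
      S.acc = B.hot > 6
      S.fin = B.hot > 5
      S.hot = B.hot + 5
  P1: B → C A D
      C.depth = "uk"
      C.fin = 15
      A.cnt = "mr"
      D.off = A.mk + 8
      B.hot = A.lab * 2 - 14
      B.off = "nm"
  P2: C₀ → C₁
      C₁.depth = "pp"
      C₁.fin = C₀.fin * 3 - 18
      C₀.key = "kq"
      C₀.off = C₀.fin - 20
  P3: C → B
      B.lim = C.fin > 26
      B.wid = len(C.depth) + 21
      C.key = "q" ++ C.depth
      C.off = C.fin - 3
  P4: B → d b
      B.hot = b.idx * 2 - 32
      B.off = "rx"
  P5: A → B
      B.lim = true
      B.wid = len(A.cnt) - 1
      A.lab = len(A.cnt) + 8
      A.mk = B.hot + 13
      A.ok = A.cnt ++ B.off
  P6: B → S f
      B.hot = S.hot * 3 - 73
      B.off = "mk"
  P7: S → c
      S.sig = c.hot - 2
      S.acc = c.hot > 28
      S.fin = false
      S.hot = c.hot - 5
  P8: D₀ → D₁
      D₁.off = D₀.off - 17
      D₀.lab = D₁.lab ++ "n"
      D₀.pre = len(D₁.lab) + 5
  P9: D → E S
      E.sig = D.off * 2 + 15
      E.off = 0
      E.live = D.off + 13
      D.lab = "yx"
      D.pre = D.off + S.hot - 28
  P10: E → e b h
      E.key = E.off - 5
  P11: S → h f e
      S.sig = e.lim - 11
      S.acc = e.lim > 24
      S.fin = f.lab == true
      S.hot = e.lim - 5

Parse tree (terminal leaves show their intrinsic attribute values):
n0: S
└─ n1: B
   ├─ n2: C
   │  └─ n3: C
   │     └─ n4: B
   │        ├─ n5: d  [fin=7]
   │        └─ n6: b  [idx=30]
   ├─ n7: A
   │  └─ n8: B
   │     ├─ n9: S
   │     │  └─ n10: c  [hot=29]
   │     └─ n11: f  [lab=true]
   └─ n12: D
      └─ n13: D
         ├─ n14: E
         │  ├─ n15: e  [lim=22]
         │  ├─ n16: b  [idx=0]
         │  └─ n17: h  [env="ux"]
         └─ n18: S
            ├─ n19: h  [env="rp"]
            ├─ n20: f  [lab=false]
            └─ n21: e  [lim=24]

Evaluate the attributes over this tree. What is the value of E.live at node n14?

16

1. n1.lim = false  [false]
2. n1.wid = -3  [-3]
3. n2.depth = "uk"  ["uk"]
4. n2.fin = 15  [15]
5. n3.depth = "pp"  ["pp"]
6. n3.fin = 27  [C₀.fin * 3 - 18]
7. n4.lim = true  [C.fin > 26]
8. n4.wid = 23  [len(C.depth) + 21]
9. n5.fin = 7  [terminal]
10. n6.idx = 30  [terminal]
11. n4.hot = 28  [b.idx * 2 - 32]
12. n4.off = "rx"  ["rx"]
13. n3.key = "qpp"  ["q" ++ C.depth]
14. n3.off = 24  [C.fin - 3]
15. n2.key = "kq"  ["kq"]
16. n2.off = -5  [C₀.fin - 20]
17. n7.cnt = "mr"  ["mr"]
18. n8.lim = true  [true]
19. n8.wid = 1  [len(A.cnt) - 1]
20. n10.hot = 29  [terminal]
21. n9.sig = 27  [c.hot - 2]
22. n9.acc = true  [c.hot > 28]
23. n9.fin = false  [false]
24. n9.hot = 24  [c.hot - 5]
25. n11.lab = true  [terminal]
26. n8.hot = -1  [S.hot * 3 - 73]
27. n8.off = "mk"  ["mk"]
28. n7.lab = 10  [len(A.cnt) + 8]
29. n7.mk = 12  [B.hot + 13]
30. n7.ok = "mrmk"  [A.cnt ++ B.off]
31. n12.off = 20  [A.mk + 8]
32. n13.off = 3  [D₀.off - 17]
33. n14.sig = 21  [D.off * 2 + 15]
34. n14.off = 0  [0]
35. n14.live = 16  [D.off + 13]
36. n15.lim = 22  [terminal]
37. n16.idx = 0  [terminal]
38. n17.env = "ux"  [terminal]
39. n14.key = -5  [E.off - 5]
40. n19.env = "rp"  [terminal]
41. n20.lab = false  [terminal]
42. n21.lim = 24  [terminal]
43. n18.sig = 13  [e.lim - 11]
44. n18.acc = false  [e.lim > 24]
45. n18.fin = false  [f.lab == true]
46. n18.hot = 19  [e.lim - 5]
47. n13.lab = "yx"  ["yx"]
48. n13.pre = -6  [D.off + S.hot - 28]
49. n12.lab = "yxn"  [D₁.lab ++ "n"]
50. n12.pre = 7  [len(D₁.lab) + 5]
51. n1.hot = 6  [A.lab * 2 - 14]
52. n1.off = "nm"  ["nm"]
53. n0.sig = 4  [4]
54. n0.acc = false  [B.hot > 6]
55. n0.fin = true  [B.hot > 5]
56. n0.hot = 11  [B.hot + 5]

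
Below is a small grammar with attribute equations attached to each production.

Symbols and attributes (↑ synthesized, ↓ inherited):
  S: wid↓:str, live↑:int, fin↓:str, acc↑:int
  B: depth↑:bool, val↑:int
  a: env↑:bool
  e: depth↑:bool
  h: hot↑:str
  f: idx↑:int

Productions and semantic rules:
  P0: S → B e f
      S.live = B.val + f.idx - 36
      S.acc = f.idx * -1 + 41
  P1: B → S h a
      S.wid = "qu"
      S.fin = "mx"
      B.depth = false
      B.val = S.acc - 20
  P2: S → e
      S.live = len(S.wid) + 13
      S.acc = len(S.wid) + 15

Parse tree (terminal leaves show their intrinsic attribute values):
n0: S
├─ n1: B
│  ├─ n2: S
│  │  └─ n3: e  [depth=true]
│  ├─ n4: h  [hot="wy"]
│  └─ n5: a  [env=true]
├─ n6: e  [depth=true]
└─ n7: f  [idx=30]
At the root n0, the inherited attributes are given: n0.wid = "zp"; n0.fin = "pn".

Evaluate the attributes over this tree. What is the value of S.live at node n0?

-9

1. n0.wid = "zp"  [given at root]
2. n0.fin = "pn"  [given at root]
3. n2.wid = "qu"  ["qu"]
4. n2.fin = "mx"  ["mx"]
5. n3.depth = true  [terminal]
6. n2.live = 15  [len(S.wid) + 13]
7. n2.acc = 17  [len(S.wid) + 15]
8. n4.hot = "wy"  [terminal]
9. n5.env = true  [terminal]
10. n1.depth = false  [false]
11. n1.val = -3  [S.acc - 20]
12. n6.depth = true  [terminal]
13. n7.idx = 30  [terminal]
14. n0.live = -9  [B.val + f.idx - 36]
15. n0.acc = 11  [f.idx * -1 + 41]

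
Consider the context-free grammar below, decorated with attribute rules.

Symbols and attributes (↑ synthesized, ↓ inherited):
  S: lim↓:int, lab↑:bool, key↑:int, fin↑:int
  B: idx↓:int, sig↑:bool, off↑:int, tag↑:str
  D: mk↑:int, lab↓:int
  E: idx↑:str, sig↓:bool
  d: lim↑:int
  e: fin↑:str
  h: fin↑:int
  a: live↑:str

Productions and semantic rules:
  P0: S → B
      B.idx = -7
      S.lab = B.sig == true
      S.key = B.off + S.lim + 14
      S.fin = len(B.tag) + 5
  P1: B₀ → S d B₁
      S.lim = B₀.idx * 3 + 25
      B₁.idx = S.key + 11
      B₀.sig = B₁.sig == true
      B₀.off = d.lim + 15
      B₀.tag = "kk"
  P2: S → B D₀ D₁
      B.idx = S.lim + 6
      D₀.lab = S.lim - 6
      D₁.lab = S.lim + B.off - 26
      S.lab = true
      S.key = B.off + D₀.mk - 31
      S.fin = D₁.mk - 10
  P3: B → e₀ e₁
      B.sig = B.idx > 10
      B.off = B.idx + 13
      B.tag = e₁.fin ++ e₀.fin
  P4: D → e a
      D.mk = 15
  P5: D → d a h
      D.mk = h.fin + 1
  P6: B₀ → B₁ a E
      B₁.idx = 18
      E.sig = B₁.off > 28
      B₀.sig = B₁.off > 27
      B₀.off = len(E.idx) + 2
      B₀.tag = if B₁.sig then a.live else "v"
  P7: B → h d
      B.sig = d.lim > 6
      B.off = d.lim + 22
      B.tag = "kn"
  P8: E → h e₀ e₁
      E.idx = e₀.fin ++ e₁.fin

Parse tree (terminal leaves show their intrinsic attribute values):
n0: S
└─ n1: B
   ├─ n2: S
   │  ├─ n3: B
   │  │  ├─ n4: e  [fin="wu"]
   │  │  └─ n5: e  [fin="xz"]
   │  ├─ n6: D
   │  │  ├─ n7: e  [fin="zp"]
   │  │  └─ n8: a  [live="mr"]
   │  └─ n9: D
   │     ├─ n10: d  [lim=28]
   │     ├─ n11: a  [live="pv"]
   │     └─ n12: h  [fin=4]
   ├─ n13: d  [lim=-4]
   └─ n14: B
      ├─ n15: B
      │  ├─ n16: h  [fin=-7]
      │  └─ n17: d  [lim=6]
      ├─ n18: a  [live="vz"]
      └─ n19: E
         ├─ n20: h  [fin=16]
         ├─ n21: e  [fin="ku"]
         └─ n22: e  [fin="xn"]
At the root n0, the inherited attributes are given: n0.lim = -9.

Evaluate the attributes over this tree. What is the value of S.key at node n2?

1. n0.lim = -9  [given at root]
2. n1.idx = -7  [-7]
3. n2.lim = 4  [B₀.idx * 3 + 25]
4. n3.idx = 10  [S.lim + 6]
5. n4.fin = "wu"  [terminal]
6. n5.fin = "xz"  [terminal]
7. n3.sig = false  [B.idx > 10]
8. n3.off = 23  [B.idx + 13]
9. n3.tag = "xzwu"  [e₁.fin ++ e₀.fin]
10. n6.lab = -2  [S.lim - 6]
11. n7.fin = "zp"  [terminal]
12. n8.live = "mr"  [terminal]
13. n6.mk = 15  [15]
14. n9.lab = 1  [S.lim + B.off - 26]
15. n10.lim = 28  [terminal]
16. n11.live = "pv"  [terminal]
17. n12.fin = 4  [terminal]
18. n9.mk = 5  [h.fin + 1]
19. n2.lab = true  [true]
20. n2.key = 7  [B.off + D₀.mk - 31]
21. n2.fin = -5  [D₁.mk - 10]
22. n13.lim = -4  [terminal]
23. n14.idx = 18  [S.key + 11]
24. n15.idx = 18  [18]
25. n16.fin = -7  [terminal]
26. n17.lim = 6  [terminal]
27. n15.sig = false  [d.lim > 6]
28. n15.off = 28  [d.lim + 22]
29. n15.tag = "kn"  ["kn"]
30. n18.live = "vz"  [terminal]
31. n19.sig = false  [B₁.off > 28]
32. n20.fin = 16  [terminal]
33. n21.fin = "ku"  [terminal]
34. n22.fin = "xn"  [terminal]
35. n19.idx = "kuxn"  [e₀.fin ++ e₁.fin]
36. n14.sig = true  [B₁.off > 27]
37. n14.off = 6  [len(E.idx) + 2]
38. n14.tag = "v"  [if B₁.sig then a.live else "v"]
39. n1.sig = true  [B₁.sig == true]
40. n1.off = 11  [d.lim + 15]
41. n1.tag = "kk"  ["kk"]
42. n0.lab = true  [B.sig == true]
43. n0.key = 16  [B.off + S.lim + 14]
44. n0.fin = 7  [len(B.tag) + 5]

7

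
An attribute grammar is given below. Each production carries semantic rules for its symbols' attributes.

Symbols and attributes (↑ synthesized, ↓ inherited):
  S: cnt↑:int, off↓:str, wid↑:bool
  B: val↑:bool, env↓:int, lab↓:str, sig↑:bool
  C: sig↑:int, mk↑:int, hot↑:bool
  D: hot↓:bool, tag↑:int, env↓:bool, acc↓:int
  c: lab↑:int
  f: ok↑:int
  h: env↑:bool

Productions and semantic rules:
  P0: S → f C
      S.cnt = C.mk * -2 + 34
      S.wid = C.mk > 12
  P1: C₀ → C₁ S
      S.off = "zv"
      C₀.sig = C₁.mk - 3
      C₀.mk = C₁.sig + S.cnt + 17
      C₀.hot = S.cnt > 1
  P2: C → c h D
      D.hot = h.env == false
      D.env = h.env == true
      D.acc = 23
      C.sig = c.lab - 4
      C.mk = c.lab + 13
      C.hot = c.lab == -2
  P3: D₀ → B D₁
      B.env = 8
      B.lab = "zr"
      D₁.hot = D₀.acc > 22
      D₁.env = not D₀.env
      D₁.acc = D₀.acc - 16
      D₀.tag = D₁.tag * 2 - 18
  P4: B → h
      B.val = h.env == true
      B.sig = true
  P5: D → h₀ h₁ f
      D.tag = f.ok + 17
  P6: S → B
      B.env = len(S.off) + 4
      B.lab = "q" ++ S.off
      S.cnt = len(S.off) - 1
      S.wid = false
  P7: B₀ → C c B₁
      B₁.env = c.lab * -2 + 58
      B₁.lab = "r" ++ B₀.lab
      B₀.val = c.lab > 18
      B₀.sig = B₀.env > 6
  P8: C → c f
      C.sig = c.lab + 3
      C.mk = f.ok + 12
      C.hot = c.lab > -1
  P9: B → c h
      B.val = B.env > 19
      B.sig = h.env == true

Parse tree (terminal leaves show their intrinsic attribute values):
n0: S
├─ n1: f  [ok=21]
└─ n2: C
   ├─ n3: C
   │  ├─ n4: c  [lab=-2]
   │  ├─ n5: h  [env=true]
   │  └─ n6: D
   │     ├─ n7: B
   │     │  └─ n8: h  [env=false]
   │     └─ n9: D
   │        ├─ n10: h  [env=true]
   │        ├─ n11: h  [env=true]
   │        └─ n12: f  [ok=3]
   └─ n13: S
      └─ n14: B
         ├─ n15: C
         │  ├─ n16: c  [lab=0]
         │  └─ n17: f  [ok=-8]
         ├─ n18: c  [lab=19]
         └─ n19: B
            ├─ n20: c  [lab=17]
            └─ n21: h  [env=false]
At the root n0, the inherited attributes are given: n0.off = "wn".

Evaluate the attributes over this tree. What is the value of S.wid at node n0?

false

1. n0.off = "wn"  [given at root]
2. n1.ok = 21  [terminal]
3. n4.lab = -2  [terminal]
4. n5.env = true  [terminal]
5. n6.hot = false  [h.env == false]
6. n6.env = true  [h.env == true]
7. n6.acc = 23  [23]
8. n7.env = 8  [8]
9. n7.lab = "zr"  ["zr"]
10. n8.env = false  [terminal]
11. n7.val = false  [h.env == true]
12. n7.sig = true  [true]
13. n9.hot = true  [D₀.acc > 22]
14. n9.env = false  [not D₀.env]
15. n9.acc = 7  [D₀.acc - 16]
16. n10.env = true  [terminal]
17. n11.env = true  [terminal]
18. n12.ok = 3  [terminal]
19. n9.tag = 20  [f.ok + 17]
20. n6.tag = 22  [D₁.tag * 2 - 18]
21. n3.sig = -6  [c.lab - 4]
22. n3.mk = 11  [c.lab + 13]
23. n3.hot = true  [c.lab == -2]
24. n13.off = "zv"  ["zv"]
25. n14.env = 6  [len(S.off) + 4]
26. n14.lab = "qzv"  ["q" ++ S.off]
27. n16.lab = 0  [terminal]
28. n17.ok = -8  [terminal]
29. n15.sig = 3  [c.lab + 3]
30. n15.mk = 4  [f.ok + 12]
31. n15.hot = true  [c.lab > -1]
32. n18.lab = 19  [terminal]
33. n19.env = 20  [c.lab * -2 + 58]
34. n19.lab = "rqzv"  ["r" ++ B₀.lab]
35. n20.lab = 17  [terminal]
36. n21.env = false  [terminal]
37. n19.val = true  [B.env > 19]
38. n19.sig = false  [h.env == true]
39. n14.val = true  [c.lab > 18]
40. n14.sig = false  [B₀.env > 6]
41. n13.cnt = 1  [len(S.off) - 1]
42. n13.wid = false  [false]
43. n2.sig = 8  [C₁.mk - 3]
44. n2.mk = 12  [C₁.sig + S.cnt + 17]
45. n2.hot = false  [S.cnt > 1]
46. n0.cnt = 10  [C.mk * -2 + 34]
47. n0.wid = false  [C.mk > 12]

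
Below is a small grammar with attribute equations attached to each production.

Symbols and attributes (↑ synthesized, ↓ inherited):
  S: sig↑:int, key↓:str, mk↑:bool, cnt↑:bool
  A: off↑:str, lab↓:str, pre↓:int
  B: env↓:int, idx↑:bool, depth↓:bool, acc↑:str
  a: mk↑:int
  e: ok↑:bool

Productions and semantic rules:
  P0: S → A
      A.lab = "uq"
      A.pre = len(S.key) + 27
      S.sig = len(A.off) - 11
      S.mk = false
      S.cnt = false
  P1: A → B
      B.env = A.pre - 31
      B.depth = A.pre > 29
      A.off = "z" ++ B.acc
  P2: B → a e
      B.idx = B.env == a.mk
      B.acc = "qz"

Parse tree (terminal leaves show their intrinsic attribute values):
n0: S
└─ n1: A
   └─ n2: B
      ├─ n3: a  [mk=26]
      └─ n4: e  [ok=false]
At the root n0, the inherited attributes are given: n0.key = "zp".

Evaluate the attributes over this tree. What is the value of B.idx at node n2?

false

1. n0.key = "zp"  [given at root]
2. n1.lab = "uq"  ["uq"]
3. n1.pre = 29  [len(S.key) + 27]
4. n2.env = -2  [A.pre - 31]
5. n2.depth = false  [A.pre > 29]
6. n3.mk = 26  [terminal]
7. n4.ok = false  [terminal]
8. n2.idx = false  [B.env == a.mk]
9. n2.acc = "qz"  ["qz"]
10. n1.off = "zqz"  ["z" ++ B.acc]
11. n0.sig = -8  [len(A.off) - 11]
12. n0.mk = false  [false]
13. n0.cnt = false  [false]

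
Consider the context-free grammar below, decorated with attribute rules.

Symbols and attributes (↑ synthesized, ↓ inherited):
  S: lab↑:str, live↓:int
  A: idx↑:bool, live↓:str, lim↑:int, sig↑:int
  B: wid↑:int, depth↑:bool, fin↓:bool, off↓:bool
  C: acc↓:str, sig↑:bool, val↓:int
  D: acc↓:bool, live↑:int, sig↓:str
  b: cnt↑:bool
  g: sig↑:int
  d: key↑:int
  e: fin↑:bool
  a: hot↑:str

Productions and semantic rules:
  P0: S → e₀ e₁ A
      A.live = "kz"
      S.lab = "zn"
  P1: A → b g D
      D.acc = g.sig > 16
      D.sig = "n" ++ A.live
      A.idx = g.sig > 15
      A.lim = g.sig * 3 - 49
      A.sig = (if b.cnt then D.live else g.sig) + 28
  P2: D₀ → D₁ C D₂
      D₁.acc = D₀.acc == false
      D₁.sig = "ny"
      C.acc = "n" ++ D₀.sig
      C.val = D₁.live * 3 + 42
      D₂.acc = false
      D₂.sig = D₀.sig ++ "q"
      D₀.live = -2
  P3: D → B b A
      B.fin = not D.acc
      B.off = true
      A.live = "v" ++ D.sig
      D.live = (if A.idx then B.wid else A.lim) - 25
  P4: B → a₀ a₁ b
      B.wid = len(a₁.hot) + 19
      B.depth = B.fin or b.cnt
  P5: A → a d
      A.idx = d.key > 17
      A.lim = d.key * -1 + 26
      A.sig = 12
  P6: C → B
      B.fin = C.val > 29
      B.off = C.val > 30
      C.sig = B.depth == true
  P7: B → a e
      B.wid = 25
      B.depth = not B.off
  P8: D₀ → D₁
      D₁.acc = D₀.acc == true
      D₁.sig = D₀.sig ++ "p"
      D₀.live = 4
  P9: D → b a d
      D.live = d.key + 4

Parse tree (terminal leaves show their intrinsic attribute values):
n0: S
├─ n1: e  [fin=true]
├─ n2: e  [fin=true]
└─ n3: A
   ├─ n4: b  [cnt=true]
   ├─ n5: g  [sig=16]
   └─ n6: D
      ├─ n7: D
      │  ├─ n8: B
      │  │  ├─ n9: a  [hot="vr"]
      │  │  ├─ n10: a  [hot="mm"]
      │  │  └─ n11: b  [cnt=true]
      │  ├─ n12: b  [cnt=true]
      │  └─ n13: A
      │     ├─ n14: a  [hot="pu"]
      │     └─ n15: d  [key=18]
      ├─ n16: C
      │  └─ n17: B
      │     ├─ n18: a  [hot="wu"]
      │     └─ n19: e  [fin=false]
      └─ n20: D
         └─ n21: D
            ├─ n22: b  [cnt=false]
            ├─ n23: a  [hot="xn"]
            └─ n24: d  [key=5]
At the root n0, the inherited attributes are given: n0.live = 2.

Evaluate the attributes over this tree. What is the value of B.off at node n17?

false

1. n0.live = 2  [given at root]
2. n1.fin = true  [terminal]
3. n2.fin = true  [terminal]
4. n3.live = "kz"  ["kz"]
5. n4.cnt = true  [terminal]
6. n5.sig = 16  [terminal]
7. n6.acc = false  [g.sig > 16]
8. n6.sig = "nkz"  ["n" ++ A.live]
9. n7.acc = true  [D₀.acc == false]
10. n7.sig = "ny"  ["ny"]
11. n8.fin = false  [not D.acc]
12. n8.off = true  [true]
13. n9.hot = "vr"  [terminal]
14. n10.hot = "mm"  [terminal]
15. n11.cnt = true  [terminal]
16. n8.wid = 21  [len(a₁.hot) + 19]
17. n8.depth = true  [B.fin or b.cnt]
18. n12.cnt = true  [terminal]
19. n13.live = "vny"  ["v" ++ D.sig]
20. n14.hot = "pu"  [terminal]
21. n15.key = 18  [terminal]
22. n13.idx = true  [d.key > 17]
23. n13.lim = 8  [d.key * -1 + 26]
24. n13.sig = 12  [12]
25. n7.live = -4  [(if A.idx then B.wid else A.lim) - 25]
26. n16.acc = "nnkz"  ["n" ++ D₀.sig]
27. n16.val = 30  [D₁.live * 3 + 42]
28. n17.fin = true  [C.val > 29]
29. n17.off = false  [C.val > 30]
30. n18.hot = "wu"  [terminal]
31. n19.fin = false  [terminal]
32. n17.wid = 25  [25]
33. n17.depth = true  [not B.off]
34. n16.sig = true  [B.depth == true]
35. n20.acc = false  [false]
36. n20.sig = "nkzq"  [D₀.sig ++ "q"]
37. n21.acc = false  [D₀.acc == true]
38. n21.sig = "nkzqp"  [D₀.sig ++ "p"]
39. n22.cnt = false  [terminal]
40. n23.hot = "xn"  [terminal]
41. n24.key = 5  [terminal]
42. n21.live = 9  [d.key + 4]
43. n20.live = 4  [4]
44. n6.live = -2  [-2]
45. n3.idx = true  [g.sig > 15]
46. n3.lim = -1  [g.sig * 3 - 49]
47. n3.sig = 26  [(if b.cnt then D.live else g.sig) + 28]
48. n0.lab = "zn"  ["zn"]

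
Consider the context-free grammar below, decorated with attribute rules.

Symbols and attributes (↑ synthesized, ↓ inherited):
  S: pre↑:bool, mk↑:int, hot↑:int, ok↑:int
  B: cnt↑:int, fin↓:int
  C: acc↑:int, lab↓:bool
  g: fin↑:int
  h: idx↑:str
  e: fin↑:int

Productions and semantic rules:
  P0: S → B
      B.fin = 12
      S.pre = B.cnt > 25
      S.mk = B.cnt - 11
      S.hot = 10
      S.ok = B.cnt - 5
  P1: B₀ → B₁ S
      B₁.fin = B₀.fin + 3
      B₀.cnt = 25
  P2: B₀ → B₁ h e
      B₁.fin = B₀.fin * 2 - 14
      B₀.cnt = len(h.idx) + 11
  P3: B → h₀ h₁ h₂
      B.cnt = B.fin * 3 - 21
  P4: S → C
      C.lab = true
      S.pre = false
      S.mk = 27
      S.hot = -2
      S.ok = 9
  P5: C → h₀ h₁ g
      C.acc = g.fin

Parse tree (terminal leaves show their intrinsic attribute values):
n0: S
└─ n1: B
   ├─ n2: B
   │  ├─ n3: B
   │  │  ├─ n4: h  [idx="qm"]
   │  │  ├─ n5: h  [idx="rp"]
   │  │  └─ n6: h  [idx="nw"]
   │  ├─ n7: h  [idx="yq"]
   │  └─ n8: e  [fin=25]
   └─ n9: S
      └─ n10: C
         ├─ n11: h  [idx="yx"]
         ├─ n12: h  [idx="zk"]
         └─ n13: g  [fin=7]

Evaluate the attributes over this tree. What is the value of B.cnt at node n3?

27

1. n1.fin = 12  [12]
2. n2.fin = 15  [B₀.fin + 3]
3. n3.fin = 16  [B₀.fin * 2 - 14]
4. n4.idx = "qm"  [terminal]
5. n5.idx = "rp"  [terminal]
6. n6.idx = "nw"  [terminal]
7. n3.cnt = 27  [B.fin * 3 - 21]
8. n7.idx = "yq"  [terminal]
9. n8.fin = 25  [terminal]
10. n2.cnt = 13  [len(h.idx) + 11]
11. n10.lab = true  [true]
12. n11.idx = "yx"  [terminal]
13. n12.idx = "zk"  [terminal]
14. n13.fin = 7  [terminal]
15. n10.acc = 7  [g.fin]
16. n9.pre = false  [false]
17. n9.mk = 27  [27]
18. n9.hot = -2  [-2]
19. n9.ok = 9  [9]
20. n1.cnt = 25  [25]
21. n0.pre = false  [B.cnt > 25]
22. n0.mk = 14  [B.cnt - 11]
23. n0.hot = 10  [10]
24. n0.ok = 20  [B.cnt - 5]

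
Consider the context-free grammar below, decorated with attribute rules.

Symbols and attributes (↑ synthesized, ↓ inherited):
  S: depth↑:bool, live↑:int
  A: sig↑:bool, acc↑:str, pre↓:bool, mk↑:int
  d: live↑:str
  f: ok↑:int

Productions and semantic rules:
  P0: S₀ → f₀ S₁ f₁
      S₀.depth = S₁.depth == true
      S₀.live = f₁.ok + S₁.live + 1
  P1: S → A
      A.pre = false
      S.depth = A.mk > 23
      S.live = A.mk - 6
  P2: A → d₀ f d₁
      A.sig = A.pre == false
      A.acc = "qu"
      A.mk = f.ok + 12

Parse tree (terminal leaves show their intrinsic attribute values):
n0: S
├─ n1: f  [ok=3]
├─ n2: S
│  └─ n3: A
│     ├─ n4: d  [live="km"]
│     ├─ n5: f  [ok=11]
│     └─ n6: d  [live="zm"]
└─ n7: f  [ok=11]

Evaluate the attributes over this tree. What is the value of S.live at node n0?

1. n1.ok = 3  [terminal]
2. n3.pre = false  [false]
3. n4.live = "km"  [terminal]
4. n5.ok = 11  [terminal]
5. n6.live = "zm"  [terminal]
6. n3.sig = true  [A.pre == false]
7. n3.acc = "qu"  ["qu"]
8. n3.mk = 23  [f.ok + 12]
9. n2.depth = false  [A.mk > 23]
10. n2.live = 17  [A.mk - 6]
11. n7.ok = 11  [terminal]
12. n0.depth = false  [S₁.depth == true]
13. n0.live = 29  [f₁.ok + S₁.live + 1]

29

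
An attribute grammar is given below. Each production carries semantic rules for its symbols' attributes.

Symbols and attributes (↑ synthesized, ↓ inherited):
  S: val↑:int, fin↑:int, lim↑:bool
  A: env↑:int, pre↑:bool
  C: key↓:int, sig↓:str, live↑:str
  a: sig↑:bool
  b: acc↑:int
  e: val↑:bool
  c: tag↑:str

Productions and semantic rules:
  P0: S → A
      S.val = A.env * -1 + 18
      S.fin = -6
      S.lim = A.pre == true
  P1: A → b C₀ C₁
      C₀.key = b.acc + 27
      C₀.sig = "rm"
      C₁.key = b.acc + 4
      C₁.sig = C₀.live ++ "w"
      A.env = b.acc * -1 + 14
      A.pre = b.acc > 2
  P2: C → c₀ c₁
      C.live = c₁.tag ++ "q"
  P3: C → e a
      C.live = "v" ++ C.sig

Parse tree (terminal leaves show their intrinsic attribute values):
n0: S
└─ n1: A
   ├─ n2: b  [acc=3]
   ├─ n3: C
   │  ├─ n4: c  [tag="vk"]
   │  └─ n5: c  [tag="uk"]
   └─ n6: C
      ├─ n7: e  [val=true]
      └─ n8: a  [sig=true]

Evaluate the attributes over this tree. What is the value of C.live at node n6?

"vukqw"

1. n2.acc = 3  [terminal]
2. n3.key = 30  [b.acc + 27]
3. n3.sig = "rm"  ["rm"]
4. n4.tag = "vk"  [terminal]
5. n5.tag = "uk"  [terminal]
6. n3.live = "ukq"  [c₁.tag ++ "q"]
7. n6.key = 7  [b.acc + 4]
8. n6.sig = "ukqw"  [C₀.live ++ "w"]
9. n7.val = true  [terminal]
10. n8.sig = true  [terminal]
11. n6.live = "vukqw"  ["v" ++ C.sig]
12. n1.env = 11  [b.acc * -1 + 14]
13. n1.pre = true  [b.acc > 2]
14. n0.val = 7  [A.env * -1 + 18]
15. n0.fin = -6  [-6]
16. n0.lim = true  [A.pre == true]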